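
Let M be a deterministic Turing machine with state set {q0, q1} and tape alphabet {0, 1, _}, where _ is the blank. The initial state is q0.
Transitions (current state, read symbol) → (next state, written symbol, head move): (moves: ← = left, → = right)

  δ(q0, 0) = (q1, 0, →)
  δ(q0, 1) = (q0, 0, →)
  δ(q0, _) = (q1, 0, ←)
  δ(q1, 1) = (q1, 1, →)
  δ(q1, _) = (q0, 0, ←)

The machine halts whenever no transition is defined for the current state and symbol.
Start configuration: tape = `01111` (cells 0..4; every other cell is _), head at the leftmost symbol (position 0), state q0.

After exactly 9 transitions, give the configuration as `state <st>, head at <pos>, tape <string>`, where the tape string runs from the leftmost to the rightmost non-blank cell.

state=q0 head=0 tape=[0]1111__   (q0,0)→(q1,0,→)
state=q1 head=1 tape=0[1]111__   (q1,1)→(q1,1,→)
state=q1 head=2 tape=01[1]11__   (q1,1)→(q1,1,→)
state=q1 head=3 tape=011[1]1__   (q1,1)→(q1,1,→)
state=q1 head=4 tape=0111[1]__   (q1,1)→(q1,1,→)
state=q1 head=5 tape=01111[_]_   (q1,_)→(q0,0,←)
state=q0 head=4 tape=0111[1]0_   (q0,1)→(q0,0,→)
state=q0 head=5 tape=01110[0]_   (q0,0)→(q1,0,→)
state=q1 head=6 tape=011100[_]   (q1,_)→(q0,0,←)
state=q0 head=5 tape=01110[0]0
After 9 steps: state q0, head at 5, tape 0111000.

state q0, head at 5, tape 0111000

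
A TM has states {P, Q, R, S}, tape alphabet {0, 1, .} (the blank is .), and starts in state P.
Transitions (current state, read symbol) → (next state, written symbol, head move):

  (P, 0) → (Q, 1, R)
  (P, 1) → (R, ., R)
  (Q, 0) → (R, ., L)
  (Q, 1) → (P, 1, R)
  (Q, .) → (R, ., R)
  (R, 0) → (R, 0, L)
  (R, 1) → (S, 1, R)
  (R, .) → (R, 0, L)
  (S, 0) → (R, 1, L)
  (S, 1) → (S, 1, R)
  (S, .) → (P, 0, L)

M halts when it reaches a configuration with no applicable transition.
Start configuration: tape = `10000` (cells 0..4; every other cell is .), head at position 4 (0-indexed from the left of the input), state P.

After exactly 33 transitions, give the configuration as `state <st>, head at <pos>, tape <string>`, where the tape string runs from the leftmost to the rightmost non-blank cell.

state S, head at 9, tape 100011111

state=P head=4 tape=1000[0].....   (P,0)→(Q,1,R)
state=Q head=5 tape=10001[.]....   (Q,.)→(R,.,R)
state=R head=6 tape=10001.[.]...   (R,.)→(R,0,L)
state=R head=5 tape=10001[.]0...   (R,.)→(R,0,L)
state=R head=4 tape=1000[1]00...   (R,1)→(S,1,R)
state=S head=5 tape=10001[0]0...   (S,0)→(R,1,L)
state=R head=4 tape=1000[1]10...   (R,1)→(S,1,R)
state=S head=5 tape=10001[1]0...   (S,1)→(S,1,R)
state=S head=6 tape=100011[0]...   (S,0)→(R,1,L)
state=R head=5 tape=10001[1]1...   (R,1)→(S,1,R)
state=S head=6 tape=100011[1]...   (S,1)→(S,1,R)
state=S head=7 tape=1000111[.]..   (S,.)→(P,0,L)
state=P head=6 tape=100011[1]0..   (P,1)→(R,.,R)
state=R head=7 tape=100011.[0]..   (R,0)→(R,0,L)
state=R head=6 tape=100011[.]0..   (R,.)→(R,0,L)
state=R head=5 tape=10001[1]00..   (R,1)→(S,1,R)
state=S head=6 tape=100011[0]0..   (S,0)→(R,1,L)
state=R head=5 tape=10001[1]10..   (R,1)→(S,1,R)
state=S head=6 tape=100011[1]0..   (S,1)→(S,1,R)
state=S head=7 tape=1000111[0]..   (S,0)→(R,1,L)
state=R head=6 tape=100011[1]1..   (R,1)→(S,1,R)
state=S head=7 tape=1000111[1]..   (S,1)→(S,1,R)
state=S head=8 tape=10001111[.].   (S,.)→(P,0,L)
state=P head=7 tape=1000111[1]0.   (P,1)→(R,.,R)
state=R head=8 tape=1000111.[0].   (R,0)→(R,0,L)
state=R head=7 tape=1000111[.]0.   (R,.)→(R,0,L)
state=R head=6 tape=100011[1]00.   (R,1)→(S,1,R)
state=S head=7 tape=1000111[0]0.   (S,0)→(R,1,L)
state=R head=6 tape=100011[1]10.   (R,1)→(S,1,R)
state=S head=7 tape=1000111[1]0.   (S,1)→(S,1,R)
state=S head=8 tape=10001111[0].   (S,0)→(R,1,L)
state=R head=7 tape=1000111[1]1.   (R,1)→(S,1,R)
state=S head=8 tape=10001111[1].   (S,1)→(S,1,R)
state=S head=9 tape=100011111[.]
After 33 steps: state S, head at 9, tape 100011111.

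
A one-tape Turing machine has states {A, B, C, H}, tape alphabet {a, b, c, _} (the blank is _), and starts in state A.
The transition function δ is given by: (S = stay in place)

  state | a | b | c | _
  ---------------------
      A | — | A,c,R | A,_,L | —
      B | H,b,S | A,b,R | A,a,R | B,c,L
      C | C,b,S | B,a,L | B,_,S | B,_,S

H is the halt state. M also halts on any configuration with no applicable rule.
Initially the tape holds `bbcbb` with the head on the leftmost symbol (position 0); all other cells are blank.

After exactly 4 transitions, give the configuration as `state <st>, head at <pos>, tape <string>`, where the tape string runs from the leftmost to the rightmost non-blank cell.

A | [b]bcbb   read b → write c, move R, go to A
A | c[b]cbb   read b → write c, move R, go to A
A | cc[c]bb   read c → write _, move L, go to A
A | c[c]_bb   read c → write _, move L, go to A
A | [c]__bb
After 4 steps: state A, head at 0, tape c__bb.

state A, head at 0, tape c__bb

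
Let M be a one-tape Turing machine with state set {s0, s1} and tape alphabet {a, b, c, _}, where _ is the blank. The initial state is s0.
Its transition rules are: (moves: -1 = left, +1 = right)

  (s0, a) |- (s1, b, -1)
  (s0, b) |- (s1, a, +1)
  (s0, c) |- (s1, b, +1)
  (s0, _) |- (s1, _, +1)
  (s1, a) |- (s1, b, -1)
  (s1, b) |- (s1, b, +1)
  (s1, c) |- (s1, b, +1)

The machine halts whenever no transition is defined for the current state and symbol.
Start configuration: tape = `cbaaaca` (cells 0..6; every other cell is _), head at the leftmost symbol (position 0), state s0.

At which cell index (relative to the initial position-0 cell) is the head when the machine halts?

7

state=s0 head=0 tape=[c]baaaca_   (s0,c)→(s1,b,+1)
state=s1 head=1 tape=b[b]aaaca_   (s1,b)→(s1,b,+1)
state=s1 head=2 tape=bb[a]aaca_   (s1,a)→(s1,b,-1)
state=s1 head=1 tape=b[b]baaca_   (s1,b)→(s1,b,+1)
state=s1 head=2 tape=bb[b]aaca_   (s1,b)→(s1,b,+1)
state=s1 head=3 tape=bbb[a]aca_   (s1,a)→(s1,b,-1)
state=s1 head=2 tape=bb[b]baca_   (s1,b)→(s1,b,+1)
state=s1 head=3 tape=bbb[b]aca_   (s1,b)→(s1,b,+1)
state=s1 head=4 tape=bbbb[a]ca_   (s1,a)→(s1,b,-1)
state=s1 head=3 tape=bbb[b]bca_   (s1,b)→(s1,b,+1)
state=s1 head=4 tape=bbbb[b]ca_   (s1,b)→(s1,b,+1)
state=s1 head=5 tape=bbbbb[c]a_   (s1,c)→(s1,b,+1)
state=s1 head=6 tape=bbbbbb[a]_   (s1,a)→(s1,b,-1)
state=s1 head=5 tape=bbbbb[b]b_   (s1,b)→(s1,b,+1)
state=s1 head=6 tape=bbbbbb[b]_   (s1,b)→(s1,b,+1)
state=s1 head=7 tape=bbbbbbb[_]
At halt the head is at cell 7.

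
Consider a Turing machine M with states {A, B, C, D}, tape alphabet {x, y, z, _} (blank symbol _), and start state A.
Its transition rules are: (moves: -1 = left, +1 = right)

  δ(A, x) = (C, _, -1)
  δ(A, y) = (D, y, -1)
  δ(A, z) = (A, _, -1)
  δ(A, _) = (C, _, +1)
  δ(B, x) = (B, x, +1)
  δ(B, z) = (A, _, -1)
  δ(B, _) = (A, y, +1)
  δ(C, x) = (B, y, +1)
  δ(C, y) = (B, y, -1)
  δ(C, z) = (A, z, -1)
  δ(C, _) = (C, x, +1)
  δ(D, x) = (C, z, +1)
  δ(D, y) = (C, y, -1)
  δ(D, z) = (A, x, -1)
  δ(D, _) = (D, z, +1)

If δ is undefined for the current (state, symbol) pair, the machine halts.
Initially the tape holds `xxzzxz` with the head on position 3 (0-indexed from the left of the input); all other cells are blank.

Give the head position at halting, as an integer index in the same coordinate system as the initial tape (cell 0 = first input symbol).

state=A head=3 tape=xxz[z]xz   (A,z)→(A,_,-1)
state=A head=2 tape=xx[z]_xz   (A,z)→(A,_,-1)
state=A head=1 tape=x[x]__xz   (A,x)→(C,_,-1)
state=C head=0 tape=[x]___xz   (C,x)→(B,y,+1)
state=B head=1 tape=y[_]__xz   (B,_)→(A,y,+1)
state=A head=2 tape=yy[_]_xz   (A,_)→(C,_,+1)
state=C head=3 tape=yy_[_]xz   (C,_)→(C,x,+1)
state=C head=4 tape=yy_x[x]z   (C,x)→(B,y,+1)
state=B head=5 tape=yy_xy[z]   (B,z)→(A,_,-1)
state=A head=4 tape=yy_x[y]_   (A,y)→(D,y,-1)
state=D head=3 tape=yy_[x]y_   (D,x)→(C,z,+1)
state=C head=4 tape=yy_z[y]_   (C,y)→(B,y,-1)
state=B head=3 tape=yy_[z]y_   (B,z)→(A,_,-1)
state=A head=2 tape=yy[_]_y_   (A,_)→(C,_,+1)
state=C head=3 tape=yy_[_]y_   (C,_)→(C,x,+1)
state=C head=4 tape=yy_x[y]_   (C,y)→(B,y,-1)
state=B head=3 tape=yy_[x]y_   (B,x)→(B,x,+1)
state=B head=4 tape=yy_x[y]_
At halt the head is at cell 4.

4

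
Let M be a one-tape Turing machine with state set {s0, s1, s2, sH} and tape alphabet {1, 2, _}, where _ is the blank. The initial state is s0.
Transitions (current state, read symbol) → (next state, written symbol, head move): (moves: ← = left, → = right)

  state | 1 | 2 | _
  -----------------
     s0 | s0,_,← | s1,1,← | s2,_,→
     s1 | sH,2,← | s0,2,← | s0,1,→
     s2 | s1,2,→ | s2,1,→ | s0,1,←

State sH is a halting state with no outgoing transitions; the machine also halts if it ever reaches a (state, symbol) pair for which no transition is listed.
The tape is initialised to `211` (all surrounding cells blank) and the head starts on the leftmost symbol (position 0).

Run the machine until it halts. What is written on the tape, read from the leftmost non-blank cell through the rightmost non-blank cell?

s0 | ___[2]11   read 2 → write 1, move ←, go to s1
s1 | __[_]111   read _ → write 1, move →, go to s0
s0 | __1[1]11   read 1 → write _, move ←, go to s0
s0 | __[1]_11   read 1 → write _, move ←, go to s0
s0 | _[_]__11   read _ → write _, move →, go to s2
s2 | __[_]_11   read _ → write 1, move ←, go to s0
s0 | _[_]1_11   read _ → write _, move →, go to s2
s2 | __[1]_11   read 1 → write 2, move →, go to s1
s1 | __2[_]11   read _ → write 1, move →, go to s0
s0 | __21[1]1   read 1 → write _, move ←, go to s0
s0 | __2[1]_1   read 1 → write _, move ←, go to s0
s0 | __[2]__1   read 2 → write 1, move ←, go to s1
s1 | _[_]1__1   read _ → write 1, move →, go to s0
s0 | _1[1]__1   read 1 → write _, move ←, go to s0
s0 | _[1]___1   read 1 → write _, move ←, go to s0
s0 | [_]____1   read _ → write _, move →, go to s2
s2 | _[_]___1   read _ → write 1, move ←, go to s0
s0 | [_]1___1   read _ → write _, move →, go to s2
s2 | _[1]___1   read 1 → write 2, move →, go to s1
s1 | _2[_]__1   read _ → write 1, move →, go to s0
s0 | _21[_]_1   read _ → write _, move →, go to s2
s2 | _21_[_]1   read _ → write 1, move ←, go to s0
s0 | _21[_]11   read _ → write _, move →, go to s2
s2 | _21_[1]1   read 1 → write 2, move →, go to s1
s1 | _21_2[1]   read 1 → write 2, move ←, go to sH
sH | _21_[2]2
The non-blank tape span at halt is 21_22.

21_22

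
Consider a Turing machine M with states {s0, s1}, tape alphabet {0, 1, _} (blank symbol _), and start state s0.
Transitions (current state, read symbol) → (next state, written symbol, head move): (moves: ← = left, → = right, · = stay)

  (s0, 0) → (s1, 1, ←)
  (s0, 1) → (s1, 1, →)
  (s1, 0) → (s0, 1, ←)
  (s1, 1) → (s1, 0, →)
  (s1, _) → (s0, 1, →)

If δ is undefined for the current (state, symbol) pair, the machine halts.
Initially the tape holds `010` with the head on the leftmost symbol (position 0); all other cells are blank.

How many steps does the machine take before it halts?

10

state=s0 head=0 tape=_[0]10__   (s0,0)→(s1,1,←)
state=s1 head=-1 tape=[_]110__   (s1,_)→(s0,1,→)
state=s0 head=0 tape=1[1]10__   (s0,1)→(s1,1,→)
state=s1 head=1 tape=11[1]0__   (s1,1)→(s1,0,→)
state=s1 head=2 tape=110[0]__   (s1,0)→(s0,1,←)
state=s0 head=1 tape=11[0]1__   (s0,0)→(s1,1,←)
state=s1 head=0 tape=1[1]11__   (s1,1)→(s1,0,→)
state=s1 head=1 tape=10[1]1__   (s1,1)→(s1,0,→)
state=s1 head=2 tape=100[1]__   (s1,1)→(s1,0,→)
state=s1 head=3 tape=1000[_]_   (s1,_)→(s0,1,→)
state=s0 head=4 tape=10001[_]
M halts after 10 transitions.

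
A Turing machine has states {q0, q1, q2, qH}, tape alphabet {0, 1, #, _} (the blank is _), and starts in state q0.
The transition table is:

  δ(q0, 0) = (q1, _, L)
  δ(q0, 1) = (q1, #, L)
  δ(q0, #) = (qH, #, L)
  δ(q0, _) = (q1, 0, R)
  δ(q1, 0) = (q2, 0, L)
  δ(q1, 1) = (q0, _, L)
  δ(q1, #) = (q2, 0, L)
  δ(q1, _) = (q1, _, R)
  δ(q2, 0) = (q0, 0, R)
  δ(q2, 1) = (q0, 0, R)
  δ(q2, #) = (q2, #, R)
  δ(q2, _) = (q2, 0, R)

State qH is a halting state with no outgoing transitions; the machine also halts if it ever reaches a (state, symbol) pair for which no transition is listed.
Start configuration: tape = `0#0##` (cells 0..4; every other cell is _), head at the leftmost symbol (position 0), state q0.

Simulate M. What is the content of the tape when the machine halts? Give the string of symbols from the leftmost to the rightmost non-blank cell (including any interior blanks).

00000#

state=q0 head=0 tape=_[0]#0##   (q0,0)→(q1,_,L)
state=q1 head=-1 tape=[_]_#0##   (q1,_)→(q1,_,R)
state=q1 head=0 tape=_[_]#0##   (q1,_)→(q1,_,R)
state=q1 head=1 tape=__[#]0##   (q1,#)→(q2,0,L)
state=q2 head=0 tape=_[_]00##   (q2,_)→(q2,0,R)
state=q2 head=1 tape=_0[0]0##   (q2,0)→(q0,0,R)
state=q0 head=2 tape=_00[0]##   (q0,0)→(q1,_,L)
state=q1 head=1 tape=_0[0]_##   (q1,0)→(q2,0,L)
state=q2 head=0 tape=_[0]0_##   (q2,0)→(q0,0,R)
state=q0 head=1 tape=_0[0]_##   (q0,0)→(q1,_,L)
state=q1 head=0 tape=_[0]__##   (q1,0)→(q2,0,L)
state=q2 head=-1 tape=[_]0__##   (q2,_)→(q2,0,R)
state=q2 head=0 tape=0[0]__##   (q2,0)→(q0,0,R)
state=q0 head=1 tape=00[_]_##   (q0,_)→(q1,0,R)
state=q1 head=2 tape=000[_]##   (q1,_)→(q1,_,R)
state=q1 head=3 tape=000_[#]#   (q1,#)→(q2,0,L)
state=q2 head=2 tape=000[_]0#   (q2,_)→(q2,0,R)
state=q2 head=3 tape=0000[0]#   (q2,0)→(q0,0,R)
state=q0 head=4 tape=00000[#]   (q0,#)→(qH,#,L)
state=qH head=3 tape=0000[0]#
The non-blank tape span at halt is 00000#.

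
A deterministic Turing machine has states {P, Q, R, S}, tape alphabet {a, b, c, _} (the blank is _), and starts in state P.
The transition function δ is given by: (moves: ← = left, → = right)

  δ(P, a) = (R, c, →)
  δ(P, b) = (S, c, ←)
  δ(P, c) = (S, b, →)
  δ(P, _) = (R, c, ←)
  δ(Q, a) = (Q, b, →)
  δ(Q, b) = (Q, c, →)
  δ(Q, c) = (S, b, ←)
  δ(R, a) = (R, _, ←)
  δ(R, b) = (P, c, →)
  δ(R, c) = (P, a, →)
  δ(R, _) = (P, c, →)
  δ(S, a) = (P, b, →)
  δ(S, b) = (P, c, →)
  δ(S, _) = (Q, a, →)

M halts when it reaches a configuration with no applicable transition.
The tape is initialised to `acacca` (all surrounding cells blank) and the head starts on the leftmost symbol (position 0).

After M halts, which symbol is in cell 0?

state=P head=0 tape=[a]cacca___   (P,a)→(R,c,→)
state=R head=1 tape=c[c]acca___   (R,c)→(P,a,→)
state=P head=2 tape=ca[a]cca___   (P,a)→(R,c,→)
state=R head=3 tape=cac[c]ca___   (R,c)→(P,a,→)
state=P head=4 tape=caca[c]a___   (P,c)→(S,b,→)
state=S head=5 tape=cacab[a]___   (S,a)→(P,b,→)
state=P head=6 tape=cacabb[_]__   (P,_)→(R,c,←)
state=R head=5 tape=cacab[b]c__   (R,b)→(P,c,→)
state=P head=6 tape=cacabc[c]__   (P,c)→(S,b,→)
state=S head=7 tape=cacabcb[_]_   (S,_)→(Q,a,→)
state=Q head=8 tape=cacabcba[_]
Cell 0 holds c when M halts.

c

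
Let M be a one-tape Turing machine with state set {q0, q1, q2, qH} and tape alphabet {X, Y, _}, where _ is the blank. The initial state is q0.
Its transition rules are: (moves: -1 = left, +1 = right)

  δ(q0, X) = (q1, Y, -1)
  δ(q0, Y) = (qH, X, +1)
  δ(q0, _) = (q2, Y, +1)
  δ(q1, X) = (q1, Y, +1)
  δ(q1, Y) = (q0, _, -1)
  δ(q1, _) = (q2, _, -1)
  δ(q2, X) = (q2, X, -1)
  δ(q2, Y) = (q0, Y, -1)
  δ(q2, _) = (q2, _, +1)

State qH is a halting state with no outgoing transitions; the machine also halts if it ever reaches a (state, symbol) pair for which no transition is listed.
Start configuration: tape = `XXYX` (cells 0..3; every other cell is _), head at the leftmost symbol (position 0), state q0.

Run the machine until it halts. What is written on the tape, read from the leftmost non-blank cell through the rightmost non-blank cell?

q0 | __[X]XYX   read X → write Y, move -1, go to q1
q1 | _[_]YXYX   read _ → write _, move -1, go to q2
q2 | [_]_YXYX   read _ → write _, move +1, go to q2
q2 | _[_]YXYX   read _ → write _, move +1, go to q2
q2 | __[Y]XYX   read Y → write Y, move -1, go to q0
q0 | _[_]YXYX   read _ → write Y, move +1, go to q2
q2 | _Y[Y]XYX   read Y → write Y, move -1, go to q0
q0 | _[Y]YXYX   read Y → write X, move +1, go to qH
qH | _X[Y]XYX
The non-blank tape span at halt is XYXYX.

XYXYX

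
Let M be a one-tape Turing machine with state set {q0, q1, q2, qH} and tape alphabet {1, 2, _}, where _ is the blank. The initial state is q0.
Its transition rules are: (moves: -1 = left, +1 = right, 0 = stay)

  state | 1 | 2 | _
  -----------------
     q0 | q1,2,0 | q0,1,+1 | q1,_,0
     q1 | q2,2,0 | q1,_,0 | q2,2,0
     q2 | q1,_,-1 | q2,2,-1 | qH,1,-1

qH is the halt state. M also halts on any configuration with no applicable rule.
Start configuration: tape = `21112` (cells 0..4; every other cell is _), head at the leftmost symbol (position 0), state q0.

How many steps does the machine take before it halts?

q0 | ___[2]1112   read 2 → write 1, move +1, go to q0
q0 | ___1[1]112   read 1 → write 2, move 0, go to q1
q1 | ___1[2]112   read 2 → write _, move 0, go to q1
q1 | ___1[_]112   read _ → write 2, move 0, go to q2
q2 | ___1[2]112   read 2 → write 2, move -1, go to q2
q2 | ___[1]2112   read 1 → write _, move -1, go to q1
q1 | __[_]_2112   read _ → write 2, move 0, go to q2
q2 | __[2]_2112   read 2 → write 2, move -1, go to q2
q2 | _[_]2_2112   read _ → write 1, move -1, go to qH
qH | [_]12_2112
M halts after 9 transitions.

9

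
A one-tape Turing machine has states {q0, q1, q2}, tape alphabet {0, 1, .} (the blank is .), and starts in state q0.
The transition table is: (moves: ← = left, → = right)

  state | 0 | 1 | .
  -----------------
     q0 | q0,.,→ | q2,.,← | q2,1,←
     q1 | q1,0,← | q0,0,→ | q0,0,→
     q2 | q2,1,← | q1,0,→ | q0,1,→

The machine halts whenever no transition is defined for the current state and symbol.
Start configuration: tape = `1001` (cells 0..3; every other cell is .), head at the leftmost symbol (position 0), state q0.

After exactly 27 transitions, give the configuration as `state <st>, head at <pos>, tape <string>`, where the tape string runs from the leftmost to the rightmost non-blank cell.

state q1, head at -1, tape 0.111.1

state=q0 head=0 tape=..[1]001.   (q0,1)→(q2,.,←)
state=q2 head=-1 tape=.[.].001.   (q2,.)→(q0,1,→)
state=q0 head=0 tape=.1[.]001.   (q0,.)→(q2,1,←)
state=q2 head=-1 tape=.[1]1001.   (q2,1)→(q1,0,→)
state=q1 head=0 tape=.0[1]001.   (q1,1)→(q0,0,→)
state=q0 head=1 tape=.00[0]01.   (q0,0)→(q0,.,→)
state=q0 head=2 tape=.00.[0]1.   (q0,0)→(q0,.,→)
state=q0 head=3 tape=.00..[1].   (q0,1)→(q2,.,←)
state=q2 head=2 tape=.00.[.]..   (q2,.)→(q0,1,→)
state=q0 head=3 tape=.00.1[.].   (q0,.)→(q2,1,←)
state=q2 head=2 tape=.00.[1]1.   (q2,1)→(q1,0,→)
state=q1 head=3 tape=.00.0[1].   (q1,1)→(q0,0,→)
state=q0 head=4 tape=.00.00[.]   (q0,.)→(q2,1,←)
state=q2 head=3 tape=.00.0[0]1   (q2,0)→(q2,1,←)
state=q2 head=2 tape=.00.[0]11   (q2,0)→(q2,1,←)
state=q2 head=1 tape=.00[.]111   (q2,.)→(q0,1,→)
state=q0 head=2 tape=.001[1]11   (q0,1)→(q2,.,←)
state=q2 head=1 tape=.00[1].11   (q2,1)→(q1,0,→)
state=q1 head=2 tape=.000[.]11   (q1,.)→(q0,0,→)
state=q0 head=3 tape=.0000[1]1   (q0,1)→(q2,.,←)
state=q2 head=2 tape=.000[0].1   (q2,0)→(q2,1,←)
state=q2 head=1 tape=.00[0]1.1   (q2,0)→(q2,1,←)
state=q2 head=0 tape=.0[0]11.1   (q2,0)→(q2,1,←)
state=q2 head=-1 tape=.[0]111.1   (q2,0)→(q2,1,←)
state=q2 head=-2 tape=[.]1111.1   (q2,.)→(q0,1,→)
state=q0 head=-1 tape=1[1]111.1   (q0,1)→(q2,.,←)
state=q2 head=-2 tape=[1].111.1   (q2,1)→(q1,0,→)
state=q1 head=-1 tape=0[.]111.1
After 27 steps: state q1, head at -1, tape 0.111.1.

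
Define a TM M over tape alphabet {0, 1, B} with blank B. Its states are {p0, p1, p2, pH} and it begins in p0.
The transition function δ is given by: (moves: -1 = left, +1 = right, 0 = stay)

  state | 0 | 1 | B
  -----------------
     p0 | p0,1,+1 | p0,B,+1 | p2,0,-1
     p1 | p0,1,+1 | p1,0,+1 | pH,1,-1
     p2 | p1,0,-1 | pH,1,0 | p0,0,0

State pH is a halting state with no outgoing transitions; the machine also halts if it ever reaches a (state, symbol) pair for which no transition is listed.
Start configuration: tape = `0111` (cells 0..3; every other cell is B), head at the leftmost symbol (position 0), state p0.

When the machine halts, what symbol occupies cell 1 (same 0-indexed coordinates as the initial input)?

p0 | [0]111BB   read 0 → write 1, move +1, go to p0
p0 | 1[1]11BB   read 1 → write B, move +1, go to p0
p0 | 1B[1]1BB   read 1 → write B, move +1, go to p0
p0 | 1BB[1]BB   read 1 → write B, move +1, go to p0
p0 | 1BBB[B]B   read B → write 0, move -1, go to p2
p2 | 1BB[B]0B   read B → write 0, move 0, go to p0
p0 | 1BB[0]0B   read 0 → write 1, move +1, go to p0
p0 | 1BB1[0]B   read 0 → write 1, move +1, go to p0
p0 | 1BB11[B]   read B → write 0, move -1, go to p2
p2 | 1BB1[1]0   read 1 → write 1, move 0, go to pH
pH | 1BB1[1]0
Cell 1 holds B when M halts.

B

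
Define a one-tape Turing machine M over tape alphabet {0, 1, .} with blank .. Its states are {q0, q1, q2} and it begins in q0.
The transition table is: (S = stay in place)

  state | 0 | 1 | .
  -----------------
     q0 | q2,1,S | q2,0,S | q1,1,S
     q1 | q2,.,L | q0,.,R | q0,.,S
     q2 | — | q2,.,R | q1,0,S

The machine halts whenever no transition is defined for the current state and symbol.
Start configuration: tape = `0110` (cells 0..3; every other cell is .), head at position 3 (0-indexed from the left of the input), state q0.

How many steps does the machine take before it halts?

state=q0 head=3 tape=011[0].   (q0,0)→(q2,1,S)
state=q2 head=3 tape=011[1].   (q2,1)→(q2,.,R)
state=q2 head=4 tape=011.[.]   (q2,.)→(q1,0,S)
state=q1 head=4 tape=011.[0]   (q1,0)→(q2,.,L)
state=q2 head=3 tape=011[.].   (q2,.)→(q1,0,S)
state=q1 head=3 tape=011[0].   (q1,0)→(q2,.,L)
state=q2 head=2 tape=01[1]..   (q2,1)→(q2,.,R)
state=q2 head=3 tape=01.[.].   (q2,.)→(q1,0,S)
state=q1 head=3 tape=01.[0].   (q1,0)→(q2,.,L)
state=q2 head=2 tape=01[.]..   (q2,.)→(q1,0,S)
state=q1 head=2 tape=01[0]..   (q1,0)→(q2,.,L)
state=q2 head=1 tape=0[1]...   (q2,1)→(q2,.,R)
state=q2 head=2 tape=0.[.]..   (q2,.)→(q1,0,S)
state=q1 head=2 tape=0.[0]..   (q1,0)→(q2,.,L)
state=q2 head=1 tape=0[.]...   (q2,.)→(q1,0,S)
state=q1 head=1 tape=0[0]...   (q1,0)→(q2,.,L)
state=q2 head=0 tape=[0]....
M halts after 16 transitions.

16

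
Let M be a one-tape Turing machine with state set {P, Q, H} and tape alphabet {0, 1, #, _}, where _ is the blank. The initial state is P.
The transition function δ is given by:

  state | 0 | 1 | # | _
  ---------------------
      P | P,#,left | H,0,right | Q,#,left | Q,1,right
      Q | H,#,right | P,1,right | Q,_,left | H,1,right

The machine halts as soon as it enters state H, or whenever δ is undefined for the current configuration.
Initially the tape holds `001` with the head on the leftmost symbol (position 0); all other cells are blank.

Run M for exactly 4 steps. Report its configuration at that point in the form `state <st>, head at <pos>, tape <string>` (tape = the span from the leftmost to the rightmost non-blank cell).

P | _[0]01   read 0 → write #, move left, go to P
P | [_]#01   read _ → write 1, move right, go to Q
Q | 1[#]01   read # → write _, move left, go to Q
Q | [1]_01   read 1 → write 1, move right, go to P
P | 1[_]01
After 4 steps: state P, head at 0, tape 1_01.

state P, head at 0, tape 1_01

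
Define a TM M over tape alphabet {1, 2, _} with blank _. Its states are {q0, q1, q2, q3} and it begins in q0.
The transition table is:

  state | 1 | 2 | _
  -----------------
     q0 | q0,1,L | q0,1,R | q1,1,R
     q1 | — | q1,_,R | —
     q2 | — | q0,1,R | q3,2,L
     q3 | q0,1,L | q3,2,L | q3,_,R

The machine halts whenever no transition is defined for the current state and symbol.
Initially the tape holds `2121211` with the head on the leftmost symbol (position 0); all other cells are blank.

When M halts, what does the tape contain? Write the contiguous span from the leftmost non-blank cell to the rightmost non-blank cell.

q0 | _[2]121211   read 2 → write 1, move R, go to q0
q0 | _1[1]21211   read 1 → write 1, move L, go to q0
q0 | _[1]121211   read 1 → write 1, move L, go to q0
q0 | [_]1121211   read _ → write 1, move R, go to q1
q1 | 1[1]121211
The non-blank tape span at halt is 11121211.

11121211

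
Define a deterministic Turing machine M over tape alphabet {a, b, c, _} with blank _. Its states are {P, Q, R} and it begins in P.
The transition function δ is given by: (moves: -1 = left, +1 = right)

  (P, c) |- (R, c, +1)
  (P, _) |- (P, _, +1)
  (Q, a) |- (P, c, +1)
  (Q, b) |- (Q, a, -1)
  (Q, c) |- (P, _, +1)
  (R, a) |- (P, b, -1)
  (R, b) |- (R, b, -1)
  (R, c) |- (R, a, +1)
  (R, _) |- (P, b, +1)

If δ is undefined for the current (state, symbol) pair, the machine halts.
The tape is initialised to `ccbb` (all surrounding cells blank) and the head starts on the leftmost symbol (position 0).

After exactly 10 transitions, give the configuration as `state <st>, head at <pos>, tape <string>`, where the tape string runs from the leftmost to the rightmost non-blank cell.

P | _[c]cbb   read c → write c, move +1, go to R
R | _c[c]bb   read c → write a, move +1, go to R
R | _ca[b]b   read b → write b, move -1, go to R
R | _c[a]bb   read a → write b, move -1, go to P
P | _[c]bbb   read c → write c, move +1, go to R
R | _c[b]bb   read b → write b, move -1, go to R
R | _[c]bbb   read c → write a, move +1, go to R
R | _a[b]bb   read b → write b, move -1, go to R
R | _[a]bbb   read a → write b, move -1, go to P
P | [_]bbbb   read _ → write _, move +1, go to P
P | _[b]bbb
After 10 steps: state P, head at 0, tape bbbb.

state P, head at 0, tape bbbb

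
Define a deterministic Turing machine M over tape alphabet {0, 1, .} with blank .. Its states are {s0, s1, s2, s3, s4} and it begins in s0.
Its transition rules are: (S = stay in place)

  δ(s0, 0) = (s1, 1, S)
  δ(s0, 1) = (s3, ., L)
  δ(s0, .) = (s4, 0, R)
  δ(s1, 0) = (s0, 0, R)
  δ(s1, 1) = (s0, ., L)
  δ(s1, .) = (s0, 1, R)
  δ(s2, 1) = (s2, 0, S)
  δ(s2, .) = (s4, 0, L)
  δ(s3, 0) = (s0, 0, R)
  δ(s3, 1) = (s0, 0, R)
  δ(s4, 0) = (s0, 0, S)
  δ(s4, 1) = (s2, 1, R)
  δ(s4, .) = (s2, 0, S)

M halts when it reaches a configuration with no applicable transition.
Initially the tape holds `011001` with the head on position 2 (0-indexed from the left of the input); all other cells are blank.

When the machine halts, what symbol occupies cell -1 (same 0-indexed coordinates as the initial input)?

0

state=s0 head=2 tape=.01[1]001   (s0,1)→(s3,.,L)
state=s3 head=1 tape=.0[1].001   (s3,1)→(s0,0,R)
state=s0 head=2 tape=.00[.]001   (s0,.)→(s4,0,R)
state=s4 head=3 tape=.000[0]01   (s4,0)→(s0,0,S)
state=s0 head=3 tape=.000[0]01   (s0,0)→(s1,1,S)
state=s1 head=3 tape=.000[1]01   (s1,1)→(s0,.,L)
state=s0 head=2 tape=.00[0].01   (s0,0)→(s1,1,S)
state=s1 head=2 tape=.00[1].01   (s1,1)→(s0,.,L)
state=s0 head=1 tape=.0[0]..01   (s0,0)→(s1,1,S)
state=s1 head=1 tape=.0[1]..01   (s1,1)→(s0,.,L)
state=s0 head=0 tape=.[0]...01   (s0,0)→(s1,1,S)
state=s1 head=0 tape=.[1]...01   (s1,1)→(s0,.,L)
state=s0 head=-1 tape=[.]....01   (s0,.)→(s4,0,R)
state=s4 head=0 tape=0[.]...01   (s4,.)→(s2,0,S)
state=s2 head=0 tape=0[0]...01
Cell -1 holds 0 when M halts.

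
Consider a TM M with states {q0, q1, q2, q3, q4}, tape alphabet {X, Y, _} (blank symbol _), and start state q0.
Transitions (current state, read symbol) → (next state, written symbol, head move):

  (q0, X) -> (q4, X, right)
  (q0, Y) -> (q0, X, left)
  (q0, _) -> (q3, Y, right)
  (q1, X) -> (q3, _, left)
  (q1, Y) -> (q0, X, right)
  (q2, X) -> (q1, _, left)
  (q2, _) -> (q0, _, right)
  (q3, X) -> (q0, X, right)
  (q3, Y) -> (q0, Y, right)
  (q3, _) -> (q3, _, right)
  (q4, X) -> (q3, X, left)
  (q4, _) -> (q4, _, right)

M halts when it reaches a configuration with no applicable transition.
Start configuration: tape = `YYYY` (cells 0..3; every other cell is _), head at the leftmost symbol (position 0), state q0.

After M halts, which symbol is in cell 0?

X

q0 | _[Y]YYY   read Y → write X, move left, go to q0
q0 | [_]XYYY   read _ → write Y, move right, go to q3
q3 | Y[X]YYY   read X → write X, move right, go to q0
q0 | YX[Y]YY   read Y → write X, move left, go to q0
q0 | Y[X]XYY   read X → write X, move right, go to q4
q4 | YX[X]YY   read X → write X, move left, go to q3
q3 | Y[X]XYY   read X → write X, move right, go to q0
q0 | YX[X]YY   read X → write X, move right, go to q4
q4 | YXX[Y]Y
Cell 0 holds X when M halts.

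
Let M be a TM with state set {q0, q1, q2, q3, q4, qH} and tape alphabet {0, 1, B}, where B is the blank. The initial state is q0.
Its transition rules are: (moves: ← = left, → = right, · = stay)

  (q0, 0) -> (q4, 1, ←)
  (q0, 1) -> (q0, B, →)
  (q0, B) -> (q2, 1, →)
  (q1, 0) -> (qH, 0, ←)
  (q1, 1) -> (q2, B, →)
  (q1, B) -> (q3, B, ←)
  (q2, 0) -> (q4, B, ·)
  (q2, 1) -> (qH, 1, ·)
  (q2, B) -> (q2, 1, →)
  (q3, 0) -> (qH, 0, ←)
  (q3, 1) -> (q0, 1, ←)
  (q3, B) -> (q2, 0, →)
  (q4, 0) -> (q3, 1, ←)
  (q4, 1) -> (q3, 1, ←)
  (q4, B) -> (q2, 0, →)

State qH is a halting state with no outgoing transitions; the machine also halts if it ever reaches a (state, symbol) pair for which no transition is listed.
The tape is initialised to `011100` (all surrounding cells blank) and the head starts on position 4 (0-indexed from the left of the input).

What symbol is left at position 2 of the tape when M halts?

B

state=q0 head=4 tape=0111[0]0   (q0,0)→(q4,1,←)
state=q4 head=3 tape=011[1]10   (q4,1)→(q3,1,←)
state=q3 head=2 tape=01[1]110   (q3,1)→(q0,1,←)
state=q0 head=1 tape=0[1]1110   (q0,1)→(q0,B,→)
state=q0 head=2 tape=0B[1]110   (q0,1)→(q0,B,→)
state=q0 head=3 tape=0BB[1]10   (q0,1)→(q0,B,→)
state=q0 head=4 tape=0BBB[1]0   (q0,1)→(q0,B,→)
state=q0 head=5 tape=0BBBB[0]   (q0,0)→(q4,1,←)
state=q4 head=4 tape=0BBB[B]1   (q4,B)→(q2,0,→)
state=q2 head=5 tape=0BBB0[1]   (q2,1)→(qH,1,·)
state=qH head=5 tape=0BBB0[1]
Cell 2 holds B when M halts.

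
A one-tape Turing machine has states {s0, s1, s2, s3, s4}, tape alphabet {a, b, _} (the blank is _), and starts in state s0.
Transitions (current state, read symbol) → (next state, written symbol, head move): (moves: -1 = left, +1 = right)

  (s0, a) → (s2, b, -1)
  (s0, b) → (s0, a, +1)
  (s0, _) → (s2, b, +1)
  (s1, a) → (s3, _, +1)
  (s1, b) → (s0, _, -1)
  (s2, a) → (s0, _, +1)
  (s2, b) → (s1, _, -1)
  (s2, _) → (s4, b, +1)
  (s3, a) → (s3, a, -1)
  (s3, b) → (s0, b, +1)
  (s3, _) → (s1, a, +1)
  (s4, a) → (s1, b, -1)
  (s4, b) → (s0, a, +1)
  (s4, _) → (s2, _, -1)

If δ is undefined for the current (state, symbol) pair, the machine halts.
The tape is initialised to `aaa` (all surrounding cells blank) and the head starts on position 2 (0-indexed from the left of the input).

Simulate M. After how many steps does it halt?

31

s0 | _aa[a]___   read a → write b, move -1, go to s2
s2 | _a[a]b___   read a → write _, move +1, go to s0
s0 | _a_[b]___   read b → write a, move +1, go to s0
s0 | _a_a[_]__   read _ → write b, move +1, go to s2
s2 | _a_ab[_]_   read _ → write b, move +1, go to s4
s4 | _a_abb[_]   read _ → write _, move -1, go to s2
s2 | _a_ab[b]_   read b → write _, move -1, go to s1
s1 | _a_a[b]__   read b → write _, move -1, go to s0
s0 | _a_[a]___   read a → write b, move -1, go to s2
s2 | _a[_]b___   read _ → write b, move +1, go to s4
s4 | _ab[b]___   read b → write a, move +1, go to s0
s0 | _aba[_]__   read _ → write b, move +1, go to s2
s2 | _abab[_]_   read _ → write b, move +1, go to s4
s4 | _ababb[_]   read _ → write _, move -1, go to s2
s2 | _abab[b]_   read b → write _, move -1, go to s1
s1 | _aba[b]__   read b → write _, move -1, go to s0
s0 | _ab[a]___   read a → write b, move -1, go to s2
s2 | _a[b]b___   read b → write _, move -1, go to s1
s1 | _[a]_b___   read a → write _, move +1, go to s3
s3 | __[_]b___   read _ → write a, move +1, go to s1
s1 | __a[b]___   read b → write _, move -1, go to s0
s0 | __[a]____   read a → write b, move -1, go to s2
s2 | _[_]b____   read _ → write b, move +1, go to s4
s4 | _b[b]____   read b → write a, move +1, go to s0
s0 | _ba[_]___   read _ → write b, move +1, go to s2
s2 | _bab[_]__   read _ → write b, move +1, go to s4
s4 | _babb[_]_   read _ → write _, move -1, go to s2
s2 | _bab[b]__   read b → write _, move -1, go to s1
s1 | _ba[b]___   read b → write _, move -1, go to s0
s0 | _b[a]____   read a → write b, move -1, go to s2
s2 | _[b]b____   read b → write _, move -1, go to s1
s1 | [_]_b____
M halts after 31 transitions.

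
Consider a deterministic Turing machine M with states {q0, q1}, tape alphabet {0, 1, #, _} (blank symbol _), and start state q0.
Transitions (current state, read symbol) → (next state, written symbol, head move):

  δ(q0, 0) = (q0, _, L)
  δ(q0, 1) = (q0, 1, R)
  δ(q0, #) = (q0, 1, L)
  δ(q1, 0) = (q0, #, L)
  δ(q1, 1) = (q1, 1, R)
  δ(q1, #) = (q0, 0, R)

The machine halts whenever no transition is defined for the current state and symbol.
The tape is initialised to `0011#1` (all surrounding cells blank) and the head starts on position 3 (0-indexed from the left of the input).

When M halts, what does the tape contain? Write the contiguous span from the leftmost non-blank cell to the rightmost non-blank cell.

001111

state=q0 head=3 tape=001[1]#1_   (q0,1)→(q0,1,R)
state=q0 head=4 tape=0011[#]1_   (q0,#)→(q0,1,L)
state=q0 head=3 tape=001[1]11_   (q0,1)→(q0,1,R)
state=q0 head=4 tape=0011[1]1_   (q0,1)→(q0,1,R)
state=q0 head=5 tape=00111[1]_   (q0,1)→(q0,1,R)
state=q0 head=6 tape=001111[_]
The non-blank tape span at halt is 001111.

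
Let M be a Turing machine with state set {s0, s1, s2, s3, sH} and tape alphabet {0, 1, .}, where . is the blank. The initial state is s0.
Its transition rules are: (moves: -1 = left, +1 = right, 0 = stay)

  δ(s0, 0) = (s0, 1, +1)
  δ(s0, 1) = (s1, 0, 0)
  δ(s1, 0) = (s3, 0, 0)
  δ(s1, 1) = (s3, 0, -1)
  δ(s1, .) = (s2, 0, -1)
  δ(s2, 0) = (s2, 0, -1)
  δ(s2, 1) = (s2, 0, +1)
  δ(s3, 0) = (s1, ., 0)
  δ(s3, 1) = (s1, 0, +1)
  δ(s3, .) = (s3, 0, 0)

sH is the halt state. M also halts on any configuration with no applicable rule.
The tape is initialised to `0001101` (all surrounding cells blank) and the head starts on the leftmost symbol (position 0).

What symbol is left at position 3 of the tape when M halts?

0

state=s0 head=0 tape=.[0]001101   (s0,0)→(s0,1,+1)
state=s0 head=1 tape=.1[0]01101   (s0,0)→(s0,1,+1)
state=s0 head=2 tape=.11[0]1101   (s0,0)→(s0,1,+1)
state=s0 head=3 tape=.111[1]101   (s0,1)→(s1,0,0)
state=s1 head=3 tape=.111[0]101   (s1,0)→(s3,0,0)
state=s3 head=3 tape=.111[0]101   (s3,0)→(s1,.,0)
state=s1 head=3 tape=.111[.]101   (s1,.)→(s2,0,-1)
state=s2 head=2 tape=.11[1]0101   (s2,1)→(s2,0,+1)
state=s2 head=3 tape=.110[0]101   (s2,0)→(s2,0,-1)
state=s2 head=2 tape=.11[0]0101   (s2,0)→(s2,0,-1)
state=s2 head=1 tape=.1[1]00101   (s2,1)→(s2,0,+1)
state=s2 head=2 tape=.10[0]0101   (s2,0)→(s2,0,-1)
state=s2 head=1 tape=.1[0]00101   (s2,0)→(s2,0,-1)
state=s2 head=0 tape=.[1]000101   (s2,1)→(s2,0,+1)
state=s2 head=1 tape=.0[0]00101   (s2,0)→(s2,0,-1)
state=s2 head=0 tape=.[0]000101   (s2,0)→(s2,0,-1)
state=s2 head=-1 tape=[.]0000101
Cell 3 holds 0 when M halts.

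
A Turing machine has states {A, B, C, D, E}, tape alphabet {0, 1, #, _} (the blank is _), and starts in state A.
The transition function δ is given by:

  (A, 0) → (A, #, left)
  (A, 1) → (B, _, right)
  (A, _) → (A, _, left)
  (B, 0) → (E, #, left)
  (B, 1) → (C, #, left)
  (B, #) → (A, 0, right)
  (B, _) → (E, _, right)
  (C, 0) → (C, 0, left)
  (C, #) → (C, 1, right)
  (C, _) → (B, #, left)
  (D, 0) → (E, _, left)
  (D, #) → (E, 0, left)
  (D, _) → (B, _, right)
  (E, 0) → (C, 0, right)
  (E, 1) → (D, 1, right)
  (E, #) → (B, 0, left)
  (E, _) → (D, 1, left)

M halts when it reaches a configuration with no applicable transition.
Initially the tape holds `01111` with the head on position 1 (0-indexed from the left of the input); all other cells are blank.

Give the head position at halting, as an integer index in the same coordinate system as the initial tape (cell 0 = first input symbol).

3

A | ___0[1]111   read 1 → write _, move right, go to B
B | ___0_[1]11   read 1 → write #, move left, go to C
C | ___0[_]#11   read _ → write #, move left, go to B
B | ___[0]##11   read 0 → write #, move left, go to E
E | __[_]###11   read _ → write 1, move left, go to D
D | _[_]1###11   read _ → write _, move right, go to B
B | __[1]###11   read 1 → write #, move left, go to C
C | _[_]####11   read _ → write #, move left, go to B
B | [_]#####11   read _ → write _, move right, go to E
E | _[#]####11   read # → write 0, move left, go to B
B | [_]0####11   read _ → write _, move right, go to E
E | _[0]####11   read 0 → write 0, move right, go to C
C | _0[#]###11   read # → write 1, move right, go to C
C | _01[#]##11   read # → write 1, move right, go to C
C | _011[#]#11   read # → write 1, move right, go to C
C | _0111[#]11   read # → write 1, move right, go to C
C | _01111[1]1
At halt the head is at cell 3.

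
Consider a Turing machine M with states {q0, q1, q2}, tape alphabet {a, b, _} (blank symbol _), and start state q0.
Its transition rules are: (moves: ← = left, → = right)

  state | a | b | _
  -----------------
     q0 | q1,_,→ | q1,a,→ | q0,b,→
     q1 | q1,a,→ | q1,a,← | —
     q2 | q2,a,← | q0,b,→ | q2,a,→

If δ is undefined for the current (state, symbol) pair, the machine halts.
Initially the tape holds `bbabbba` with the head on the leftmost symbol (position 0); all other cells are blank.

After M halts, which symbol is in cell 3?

a

q0 | [b]babbba_   read b → write a, move →, go to q1
q1 | a[b]abbba_   read b → write a, move ←, go to q1
q1 | [a]aabbba_   read a → write a, move →, go to q1
q1 | a[a]abbba_   read a → write a, move →, go to q1
q1 | aa[a]bbba_   read a → write a, move →, go to q1
q1 | aaa[b]bba_   read b → write a, move ←, go to q1
q1 | aa[a]abba_   read a → write a, move →, go to q1
q1 | aaa[a]bba_   read a → write a, move →, go to q1
q1 | aaaa[b]ba_   read b → write a, move ←, go to q1
q1 | aaa[a]aba_   read a → write a, move →, go to q1
q1 | aaaa[a]ba_   read a → write a, move →, go to q1
q1 | aaaaa[b]a_   read b → write a, move ←, go to q1
q1 | aaaa[a]aa_   read a → write a, move →, go to q1
q1 | aaaaa[a]a_   read a → write a, move →, go to q1
q1 | aaaaaa[a]_   read a → write a, move →, go to q1
q1 | aaaaaaa[_]
Cell 3 holds a when M halts.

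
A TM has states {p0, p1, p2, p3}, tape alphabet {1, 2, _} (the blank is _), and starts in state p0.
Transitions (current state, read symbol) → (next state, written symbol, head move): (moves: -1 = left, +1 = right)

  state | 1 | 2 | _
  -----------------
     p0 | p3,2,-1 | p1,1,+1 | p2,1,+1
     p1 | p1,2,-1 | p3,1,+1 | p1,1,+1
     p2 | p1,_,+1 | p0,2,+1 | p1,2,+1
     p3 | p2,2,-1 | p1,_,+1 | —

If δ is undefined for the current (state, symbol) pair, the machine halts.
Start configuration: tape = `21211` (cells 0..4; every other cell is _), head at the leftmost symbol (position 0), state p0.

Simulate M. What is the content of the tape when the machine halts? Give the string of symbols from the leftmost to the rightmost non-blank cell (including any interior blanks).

p0 | _[2]1211_   read 2 → write 1, move +1, go to p1
p1 | _1[1]211_   read 1 → write 2, move -1, go to p1
p1 | _[1]2211_   read 1 → write 2, move -1, go to p1
p1 | [_]22211_   read _ → write 1, move +1, go to p1
p1 | 1[2]2211_   read 2 → write 1, move +1, go to p3
p3 | 11[2]211_   read 2 → write _, move +1, go to p1
p1 | 11_[2]11_   read 2 → write 1, move +1, go to p3
p3 | 11_1[1]1_   read 1 → write 2, move -1, go to p2
p2 | 11_[1]21_   read 1 → write _, move +1, go to p1
p1 | 11__[2]1_   read 2 → write 1, move +1, go to p3
p3 | 11__1[1]_   read 1 → write 2, move -1, go to p2
p2 | 11__[1]2_   read 1 → write _, move +1, go to p1
p1 | 11___[2]_   read 2 → write 1, move +1, go to p3
p3 | 11___1[_]
The non-blank tape span at halt is 11___1.

11___1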